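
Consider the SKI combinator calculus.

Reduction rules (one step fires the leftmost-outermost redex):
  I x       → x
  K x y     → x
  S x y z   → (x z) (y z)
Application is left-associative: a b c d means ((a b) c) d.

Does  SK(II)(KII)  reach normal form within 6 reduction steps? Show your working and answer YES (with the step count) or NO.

  start: SK(II)(KII)
  [1] K(KII)(II(KII))
  [2] KII
  [3] I

Answer: YES — reaches normal form I in 3 ≤ 6 steps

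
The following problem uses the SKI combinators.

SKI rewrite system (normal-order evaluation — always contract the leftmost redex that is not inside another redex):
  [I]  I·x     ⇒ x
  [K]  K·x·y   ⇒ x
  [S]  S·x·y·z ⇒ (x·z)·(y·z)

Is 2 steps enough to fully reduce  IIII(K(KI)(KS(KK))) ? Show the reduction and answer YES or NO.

Answer: NO — after 2 steps the term is II(K(KI)(KS(KK))), not yet normal

Reduction:
  start: IIII(K(KI)(KS(KK)))
  [1] III(K(KI)(KS(KK)))
  [2] II(K(KI)(KS(KK)))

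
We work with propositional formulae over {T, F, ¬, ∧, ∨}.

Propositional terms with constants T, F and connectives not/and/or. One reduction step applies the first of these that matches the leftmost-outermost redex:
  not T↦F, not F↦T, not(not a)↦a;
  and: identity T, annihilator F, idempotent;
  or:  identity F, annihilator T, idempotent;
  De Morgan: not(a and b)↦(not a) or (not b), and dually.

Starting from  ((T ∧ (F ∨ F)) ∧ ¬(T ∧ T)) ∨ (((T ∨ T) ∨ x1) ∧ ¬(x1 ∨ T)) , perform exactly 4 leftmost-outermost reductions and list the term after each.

  start: ((T ∧ (F ∨ F)) ∧ ¬(T ∧ T)) ∨ (((T ∨ T) ∨ x1) ∧ ¬(x1 ∨ T))
  [1] ((F ∨ F) ∧ ¬(T ∧ T)) ∨ (((T ∨ T) ∨ x1) ∧ ¬(x1 ∨ T))
  [2] (F ∧ ¬(T ∧ T)) ∨ (((T ∨ T) ∨ x1) ∧ ¬(x1 ∨ T))
  [3] F ∨ (((T ∨ T) ∨ x1) ∧ ¬(x1 ∨ T))
  [4] ((T ∨ T) ∨ x1) ∧ ¬(x1 ∨ T)

Answer: after 4 steps: ((T ∨ T) ∨ x1) ∧ ¬(x1 ∨ T)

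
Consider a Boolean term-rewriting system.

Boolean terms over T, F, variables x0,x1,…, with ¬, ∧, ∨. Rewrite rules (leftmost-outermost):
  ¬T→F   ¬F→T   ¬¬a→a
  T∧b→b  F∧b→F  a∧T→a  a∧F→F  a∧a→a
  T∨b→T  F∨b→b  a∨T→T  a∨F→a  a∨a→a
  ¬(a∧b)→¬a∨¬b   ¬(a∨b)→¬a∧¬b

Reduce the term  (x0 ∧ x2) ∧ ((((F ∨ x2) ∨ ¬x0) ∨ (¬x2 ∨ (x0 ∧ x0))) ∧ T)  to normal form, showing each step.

  start: (x0 ∧ x2) ∧ ((((F ∨ x2) ∨ ¬x0) ∨ (¬x2 ∨ (x0 ∧ x0))) ∧ T)
  →1  (x0 ∧ x2) ∧ (((F ∨ x2) ∨ ¬x0) ∨ (¬x2 ∨ (x0 ∧ x0)))
  →2  (x0 ∧ x2) ∧ ((x2 ∨ ¬x0) ∨ (¬x2 ∨ (x0 ∧ x0)))
  →3  (x0 ∧ x2) ∧ ((x2 ∨ ¬x0) ∨ (¬x2 ∨ x0))

Answer: normal form = (x0 ∧ x2) ∧ ((x2 ∨ ¬x0) ∨ (¬x2 ∨ x0))  (in 3 steps)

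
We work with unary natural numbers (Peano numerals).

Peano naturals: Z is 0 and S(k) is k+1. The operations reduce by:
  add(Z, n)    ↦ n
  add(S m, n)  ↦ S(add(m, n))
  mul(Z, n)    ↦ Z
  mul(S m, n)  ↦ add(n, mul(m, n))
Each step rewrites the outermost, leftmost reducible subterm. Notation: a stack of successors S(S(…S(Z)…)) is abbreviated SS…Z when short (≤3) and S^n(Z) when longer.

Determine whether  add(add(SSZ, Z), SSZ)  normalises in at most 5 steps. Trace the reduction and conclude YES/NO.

Answer: NO — after 5 steps the term is S(S(add(Z, SSZ))), not yet normal

Derivation:
  start: add(add(SSZ, Z), SSZ)
  [1] add(S(add(SZ, Z)), SSZ)
  [2] S(add(add(SZ, Z), SSZ))
  [3] S(add(S(add(Z, Z)), SSZ))
  [4] S(S(add(add(Z, Z), SSZ)))
  [5] S(S(add(Z, SSZ)))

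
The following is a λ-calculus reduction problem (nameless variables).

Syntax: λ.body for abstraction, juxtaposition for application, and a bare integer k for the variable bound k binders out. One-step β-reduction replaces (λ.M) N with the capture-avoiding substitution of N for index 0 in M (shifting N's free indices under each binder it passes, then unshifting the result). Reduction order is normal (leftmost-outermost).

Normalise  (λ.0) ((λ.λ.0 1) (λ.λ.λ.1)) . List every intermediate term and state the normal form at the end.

  start: (λ.0) ((λ.λ.0 1) (λ.λ.λ.1))
  [1] (λ.λ.0 1) (λ.λ.λ.1)
  [2] λ.0 (λ.λ.λ.1)

Answer: normal form = λ.0 (λ.λ.λ.1)  (in 2 steps)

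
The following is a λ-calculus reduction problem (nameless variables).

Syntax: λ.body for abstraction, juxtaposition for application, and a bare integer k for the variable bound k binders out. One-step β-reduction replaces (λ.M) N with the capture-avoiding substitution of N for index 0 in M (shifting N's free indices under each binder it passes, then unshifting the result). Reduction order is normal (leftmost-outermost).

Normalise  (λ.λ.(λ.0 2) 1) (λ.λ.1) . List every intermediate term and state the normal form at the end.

  start: (λ.λ.(λ.0 2) 1) (λ.λ.1)
  step 1: λ.(λ.0 (λ.λ.1)) (λ.λ.1)
  step 2: λ.(λ.λ.1) (λ.λ.1)
  step 3: λ.λ.λ.λ.1

Answer: normal form = λ.λ.λ.λ.1  (in 3 steps)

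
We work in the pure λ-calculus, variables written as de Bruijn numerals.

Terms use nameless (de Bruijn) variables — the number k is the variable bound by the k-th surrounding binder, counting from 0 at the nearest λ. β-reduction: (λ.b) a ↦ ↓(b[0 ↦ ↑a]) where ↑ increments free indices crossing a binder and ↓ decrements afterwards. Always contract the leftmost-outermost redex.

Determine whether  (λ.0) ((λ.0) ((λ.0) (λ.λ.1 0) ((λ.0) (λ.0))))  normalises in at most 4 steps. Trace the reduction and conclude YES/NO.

Answer: NO — after 4 steps the term is λ.(λ.0) (λ.0) 0, not yet normal

Reduction:
  start: (λ.0) ((λ.0) ((λ.0) (λ.λ.1 0) ((λ.0) (λ.0))))
  step 1: (λ.0) ((λ.0) (λ.λ.1 0) ((λ.0) (λ.0)))
  step 2: (λ.0) (λ.λ.1 0) ((λ.0) (λ.0))
  step 3: (λ.λ.1 0) ((λ.0) (λ.0))
  step 4: λ.(λ.0) (λ.0) 0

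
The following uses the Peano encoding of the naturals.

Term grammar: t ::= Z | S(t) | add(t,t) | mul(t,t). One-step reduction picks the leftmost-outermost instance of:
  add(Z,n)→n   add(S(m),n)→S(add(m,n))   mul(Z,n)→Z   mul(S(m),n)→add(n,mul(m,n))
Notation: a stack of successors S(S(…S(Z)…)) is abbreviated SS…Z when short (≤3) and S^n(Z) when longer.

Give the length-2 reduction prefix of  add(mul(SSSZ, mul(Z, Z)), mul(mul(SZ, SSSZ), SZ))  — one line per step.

  start: add(mul(SSSZ, mul(Z, Z)), mul(mul(SZ, SSSZ), SZ))
  [1] add(add(mul(Z, Z), mul(SSZ, mul(Z, Z))), mul(mul(SZ, SSSZ), SZ))
  [2] add(add(Z, mul(SSZ, mul(Z, Z))), mul(mul(SZ, SSSZ), SZ))

Answer: after 2 steps: add(add(Z, mul(SSZ, mul(Z, Z))), mul(mul(SZ, SSSZ), SZ))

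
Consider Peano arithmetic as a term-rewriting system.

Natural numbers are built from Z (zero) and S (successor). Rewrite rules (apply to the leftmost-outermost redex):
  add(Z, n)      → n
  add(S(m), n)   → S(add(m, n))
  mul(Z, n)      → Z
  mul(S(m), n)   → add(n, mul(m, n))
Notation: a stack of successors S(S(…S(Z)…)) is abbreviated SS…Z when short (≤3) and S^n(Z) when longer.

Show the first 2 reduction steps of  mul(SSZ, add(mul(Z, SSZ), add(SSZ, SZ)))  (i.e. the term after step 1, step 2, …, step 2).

Answer: after 2 steps: add(add(Z, add(SSZ, SZ)), mul(SZ, add(mul(Z, SSZ), add(SSZ, SZ))))

Working:
  start: mul(SSZ, add(mul(Z, SSZ), add(SSZ, SZ)))
  →1  add(add(mul(Z, SSZ), add(SSZ, SZ)), mul(SZ, add(mul(Z, SSZ), add(SSZ, SZ))))
  →2  add(add(Z, add(SSZ, SZ)), mul(SZ, add(mul(Z, SSZ), add(SSZ, SZ))))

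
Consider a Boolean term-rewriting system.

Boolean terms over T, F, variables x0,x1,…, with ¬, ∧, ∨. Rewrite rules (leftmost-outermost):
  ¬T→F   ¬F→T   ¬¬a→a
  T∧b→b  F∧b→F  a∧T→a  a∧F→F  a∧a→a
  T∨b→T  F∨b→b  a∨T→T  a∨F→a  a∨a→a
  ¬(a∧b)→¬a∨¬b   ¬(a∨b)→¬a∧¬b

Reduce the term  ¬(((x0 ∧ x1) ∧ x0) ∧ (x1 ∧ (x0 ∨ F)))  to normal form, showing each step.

  start: ¬(((x0 ∧ x1) ∧ x0) ∧ (x1 ∧ (x0 ∨ F)))
  step 1: ¬((x0 ∧ x1) ∧ x0) ∨ ¬(x1 ∧ (x0 ∨ F))
  step 2: (¬(x0 ∧ x1) ∨ ¬x0) ∨ ¬(x1 ∧ (x0 ∨ F))
  step 3: ((¬x0 ∨ ¬x1) ∨ ¬x0) ∨ ¬(x1 ∧ (x0 ∨ F))
  step 4: ((¬x0 ∨ ¬x1) ∨ ¬x0) ∨ (¬x1 ∨ ¬(x0 ∨ F))
  step 5: ((¬x0 ∨ ¬x1) ∨ ¬x0) ∨ (¬x1 ∨ (¬x0 ∧ ¬F))
  step 6: ((¬x0 ∨ ¬x1) ∨ ¬x0) ∨ (¬x1 ∨ (¬x0 ∧ T))
  step 7: ((¬x0 ∨ ¬x1) ∨ ¬x0) ∨ (¬x1 ∨ ¬x0)

Answer: normal form = ((¬x0 ∨ ¬x1) ∨ ¬x0) ∨ (¬x1 ∨ ¬x0)  (in 7 steps)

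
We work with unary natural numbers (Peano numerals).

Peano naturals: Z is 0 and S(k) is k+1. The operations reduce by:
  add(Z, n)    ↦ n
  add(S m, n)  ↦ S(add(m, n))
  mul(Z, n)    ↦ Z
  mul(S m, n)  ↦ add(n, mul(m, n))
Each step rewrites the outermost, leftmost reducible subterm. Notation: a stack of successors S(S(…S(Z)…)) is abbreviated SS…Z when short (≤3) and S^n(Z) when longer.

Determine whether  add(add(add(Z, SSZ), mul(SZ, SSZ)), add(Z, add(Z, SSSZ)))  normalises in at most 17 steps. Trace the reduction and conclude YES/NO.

Answer: YES — reaches normal form S^7(Z) in 16 ≤ 17 steps

Working:
  start: add(add(add(Z, SSZ), mul(SZ, SSZ)), add(Z, add(Z, SSSZ)))
  [1] add(add(SSZ, mul(SZ, SSZ)), add(Z, add(Z, SSSZ)))
  [2] add(S(add(SZ, mul(SZ, SSZ))), add(Z, add(Z, SSSZ)))
  [3] S(add(add(SZ, mul(SZ, SSZ)), add(Z, add(Z, SSSZ))))
  [4] S(add(S(add(Z, mul(SZ, SSZ))), add(Z, add(Z, SSSZ))))
  [5] S(S(add(add(Z, mul(SZ, SSZ)), add(Z, add(Z, SSSZ)))))
  [6] S(S(add(mul(SZ, SSZ), add(Z, add(Z, SSSZ)))))
  [7] S(S(add(add(SSZ, mul(Z, SSZ)), add(Z, add(Z, SSSZ)))))
  [8] S(S(add(S(add(SZ, mul(Z, SSZ))), add(Z, add(Z, SSSZ)))))
  [9] S(S(S(add(add(SZ, mul(Z, SSZ)), add(Z, add(Z, SSSZ))))))
  [10] S(S(S(add(S(add(Z, mul(Z, SSZ))), add(Z, add(Z, SSSZ))))))
  [11] S(S(S(S(add(add(Z, mul(Z, SSZ)), add(Z, add(Z, SSSZ)))))))
  [12] S(S(S(S(add(mul(Z, SSZ), add(Z, add(Z, SSSZ)))))))
  [13] S(S(S(S(add(Z, add(Z, add(Z, SSSZ)))))))
  [14] S(S(S(S(add(Z, add(Z, SSSZ))))))
  [15] S(S(S(S(add(Z, SSSZ)))))
  [16] S^7(Z)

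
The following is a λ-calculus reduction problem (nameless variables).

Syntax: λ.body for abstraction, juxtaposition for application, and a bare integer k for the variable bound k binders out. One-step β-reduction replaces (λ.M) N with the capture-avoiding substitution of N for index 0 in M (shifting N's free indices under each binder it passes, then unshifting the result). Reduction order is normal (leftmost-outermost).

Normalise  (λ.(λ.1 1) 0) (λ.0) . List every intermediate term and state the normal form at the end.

  start: (λ.(λ.1 1) 0) (λ.0)
  step 1: (λ.(λ.0) (λ.0)) (λ.0)
  step 2: (λ.0) (λ.0)
  step 3: λ.0

Answer: normal form = λ.0  (in 3 steps)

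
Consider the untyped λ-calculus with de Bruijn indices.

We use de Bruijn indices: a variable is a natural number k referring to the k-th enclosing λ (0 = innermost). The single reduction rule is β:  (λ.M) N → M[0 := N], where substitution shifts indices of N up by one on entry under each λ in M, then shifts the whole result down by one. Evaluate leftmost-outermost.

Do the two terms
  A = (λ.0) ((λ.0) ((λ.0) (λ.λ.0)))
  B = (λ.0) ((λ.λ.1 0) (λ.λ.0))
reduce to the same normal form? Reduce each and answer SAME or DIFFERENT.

Answer: SAME — A ⇓ λ.λ.0, B ⇓ λ.λ.0

Working:
Term A:
  start: (λ.0) ((λ.0) ((λ.0) (λ.λ.0)))
  [1] (λ.0) ((λ.0) (λ.λ.0))
  [2] (λ.0) (λ.λ.0)
  [3] λ.λ.0

Term B:
  start: (λ.0) ((λ.λ.1 0) (λ.λ.0))
  [1] (λ.λ.1 0) (λ.λ.0)
  [2] λ.(λ.λ.0) 0
  [3] λ.λ.0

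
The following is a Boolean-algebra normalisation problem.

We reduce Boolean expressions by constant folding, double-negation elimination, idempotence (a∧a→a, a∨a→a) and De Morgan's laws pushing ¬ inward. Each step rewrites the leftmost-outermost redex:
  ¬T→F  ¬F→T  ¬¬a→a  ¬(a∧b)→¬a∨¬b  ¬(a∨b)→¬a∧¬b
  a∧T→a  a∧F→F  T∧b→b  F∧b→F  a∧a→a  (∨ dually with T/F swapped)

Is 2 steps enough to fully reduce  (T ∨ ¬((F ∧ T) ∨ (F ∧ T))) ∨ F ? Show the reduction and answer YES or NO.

Answer: YES — reaches normal form T in 2 ≤ 2 steps

Derivation:
  start: (T ∨ ¬((F ∧ T) ∨ (F ∧ T))) ∨ F
  [1] T ∨ ¬((F ∧ T) ∨ (F ∧ T))
  [2] T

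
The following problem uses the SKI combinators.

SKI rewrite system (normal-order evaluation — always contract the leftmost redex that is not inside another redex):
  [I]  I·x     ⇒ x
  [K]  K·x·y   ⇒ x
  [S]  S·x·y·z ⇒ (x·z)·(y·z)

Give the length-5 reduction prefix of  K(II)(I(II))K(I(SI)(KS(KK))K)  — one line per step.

  start: K(II)(I(II))K(I(SI)(KS(KK))K)
  step 1: IIK(I(SI)(KS(KK))K)
  step 2: IK(I(SI)(KS(KK))K)
  step 3: K(I(SI)(KS(KK))K)
  step 4: K(SI(KS(KK))K)
  step 5: K(IK(KS(KK)K))

Answer: after 5 steps: K(IK(KS(KK)K))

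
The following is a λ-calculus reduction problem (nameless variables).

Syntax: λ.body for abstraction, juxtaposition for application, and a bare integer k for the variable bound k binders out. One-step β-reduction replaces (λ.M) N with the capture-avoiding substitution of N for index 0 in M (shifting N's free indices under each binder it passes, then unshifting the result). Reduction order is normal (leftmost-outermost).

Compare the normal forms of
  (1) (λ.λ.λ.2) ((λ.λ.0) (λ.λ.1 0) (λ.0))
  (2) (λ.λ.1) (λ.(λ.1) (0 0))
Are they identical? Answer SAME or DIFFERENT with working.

Term A:
  start: (λ.λ.λ.2) ((λ.λ.0) (λ.λ.1 0) (λ.0))
  →1  λ.λ.(λ.λ.0) (λ.λ.1 0) (λ.0)
  →2  λ.λ.(λ.0) (λ.0)
  →3  λ.λ.λ.0

Term B:
  start: (λ.λ.1) (λ.(λ.1) (0 0))
  →1  λ.λ.(λ.1) (0 0)
  →2  λ.λ.0

Answer: DIFFERENT — A ⇓ λ.λ.λ.0, B ⇓ λ.λ.0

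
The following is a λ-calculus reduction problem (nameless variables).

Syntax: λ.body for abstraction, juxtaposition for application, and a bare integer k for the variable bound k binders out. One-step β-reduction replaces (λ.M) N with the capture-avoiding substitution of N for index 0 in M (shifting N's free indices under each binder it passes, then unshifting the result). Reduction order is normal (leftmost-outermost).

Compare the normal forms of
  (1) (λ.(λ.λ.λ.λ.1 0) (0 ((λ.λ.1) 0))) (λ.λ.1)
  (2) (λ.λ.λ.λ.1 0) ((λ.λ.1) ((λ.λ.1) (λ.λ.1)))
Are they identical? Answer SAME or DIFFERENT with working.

Answer: SAME — A ⇓ λ.λ.λ.1 0, B ⇓ λ.λ.λ.1 0

Reduction:
Term A:
  start: (λ.(λ.λ.λ.λ.1 0) (0 ((λ.λ.1) 0))) (λ.λ.1)
  [1] (λ.λ.λ.λ.1 0) ((λ.λ.1) ((λ.λ.1) (λ.λ.1)))
  [2] λ.λ.λ.1 0

Term B:
  start: (λ.λ.λ.λ.1 0) ((λ.λ.1) ((λ.λ.1) (λ.λ.1)))
  [1] λ.λ.λ.1 0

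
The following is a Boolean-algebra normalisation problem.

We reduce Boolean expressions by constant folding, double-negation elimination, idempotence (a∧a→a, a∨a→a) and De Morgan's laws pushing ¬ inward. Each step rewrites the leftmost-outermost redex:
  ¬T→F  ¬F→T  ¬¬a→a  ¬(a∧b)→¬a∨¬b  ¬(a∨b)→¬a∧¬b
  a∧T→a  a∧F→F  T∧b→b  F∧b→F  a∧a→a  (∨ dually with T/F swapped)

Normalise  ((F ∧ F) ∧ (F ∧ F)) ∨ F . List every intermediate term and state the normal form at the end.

Answer: normal form = F  (in 3 steps)

Working:
  start: ((F ∧ F) ∧ (F ∧ F)) ∨ F
  step 1: (F ∧ F) ∧ (F ∧ F)
  step 2: F ∧ F
  step 3: F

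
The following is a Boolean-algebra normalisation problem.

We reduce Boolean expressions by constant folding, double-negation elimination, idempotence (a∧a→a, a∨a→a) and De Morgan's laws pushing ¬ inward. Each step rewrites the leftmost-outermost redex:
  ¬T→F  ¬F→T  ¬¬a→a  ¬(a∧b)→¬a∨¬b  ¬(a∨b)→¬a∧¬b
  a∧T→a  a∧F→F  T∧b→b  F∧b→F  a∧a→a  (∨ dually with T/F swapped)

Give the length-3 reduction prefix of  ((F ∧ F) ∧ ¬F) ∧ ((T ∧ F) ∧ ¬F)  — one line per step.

Answer: after 3 steps: F

Working:
  start: ((F ∧ F) ∧ ¬F) ∧ ((T ∧ F) ∧ ¬F)
  step 1: (F ∧ ¬F) ∧ ((T ∧ F) ∧ ¬F)
  step 2: F ∧ ((T ∧ F) ∧ ¬F)
  step 3: F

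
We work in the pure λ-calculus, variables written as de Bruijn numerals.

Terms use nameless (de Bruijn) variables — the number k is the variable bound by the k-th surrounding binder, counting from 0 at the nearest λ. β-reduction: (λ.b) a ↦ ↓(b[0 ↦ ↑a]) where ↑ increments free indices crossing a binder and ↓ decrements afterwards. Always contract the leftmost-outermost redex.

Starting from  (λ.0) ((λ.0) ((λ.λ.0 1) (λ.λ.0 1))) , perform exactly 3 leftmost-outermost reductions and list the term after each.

  start: (λ.0) ((λ.0) ((λ.λ.0 1) (λ.λ.0 1)))
  [1] (λ.0) ((λ.λ.0 1) (λ.λ.0 1))
  [2] (λ.λ.0 1) (λ.λ.0 1)
  [3] λ.0 (λ.λ.0 1)

Answer: after 3 steps: λ.0 (λ.λ.0 1)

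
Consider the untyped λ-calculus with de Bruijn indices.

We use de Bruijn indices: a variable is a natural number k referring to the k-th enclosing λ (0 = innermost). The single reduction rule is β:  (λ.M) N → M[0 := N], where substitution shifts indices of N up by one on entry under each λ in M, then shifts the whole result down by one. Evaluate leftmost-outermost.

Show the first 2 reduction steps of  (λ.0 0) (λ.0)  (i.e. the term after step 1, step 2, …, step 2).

Answer: after 2 steps: λ.0

Derivation:
  start: (λ.0 0) (λ.0)
  →1  (λ.0) (λ.0)
  →2  λ.0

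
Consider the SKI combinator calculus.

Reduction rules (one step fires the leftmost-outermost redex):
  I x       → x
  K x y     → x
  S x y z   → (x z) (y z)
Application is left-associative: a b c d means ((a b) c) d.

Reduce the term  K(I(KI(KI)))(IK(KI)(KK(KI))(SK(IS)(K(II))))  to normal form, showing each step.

Answer: normal form = I  (in 3 steps)

Derivation:
  start: K(I(KI(KI)))(IK(KI)(KK(KI))(SK(IS)(K(II))))
  [1] I(KI(KI))
  [2] KI(KI)
  [3] I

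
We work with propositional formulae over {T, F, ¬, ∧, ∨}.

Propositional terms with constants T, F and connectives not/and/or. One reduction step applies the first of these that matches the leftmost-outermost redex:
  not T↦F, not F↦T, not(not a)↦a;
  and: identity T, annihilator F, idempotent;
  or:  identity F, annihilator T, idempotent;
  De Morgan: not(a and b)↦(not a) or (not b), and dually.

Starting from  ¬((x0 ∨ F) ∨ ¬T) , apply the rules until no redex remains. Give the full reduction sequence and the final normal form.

Answer: normal form = ¬x0  (in 6 steps)

Derivation:
  start: ¬((x0 ∨ F) ∨ ¬T)
  [1] ¬(x0 ∨ F) ∧ ¬¬T
  [2] (¬x0 ∧ ¬F) ∧ ¬¬T
  [3] (¬x0 ∧ T) ∧ ¬¬T
  [4] ¬x0 ∧ ¬¬T
  [5] ¬x0 ∧ T
  [6] ¬x0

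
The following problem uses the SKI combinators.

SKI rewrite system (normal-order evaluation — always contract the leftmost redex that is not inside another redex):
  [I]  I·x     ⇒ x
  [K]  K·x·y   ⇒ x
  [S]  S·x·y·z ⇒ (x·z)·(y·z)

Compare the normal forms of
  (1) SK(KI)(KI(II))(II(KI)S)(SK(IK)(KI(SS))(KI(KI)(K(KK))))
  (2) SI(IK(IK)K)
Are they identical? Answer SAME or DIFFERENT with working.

Term A:
  start: SK(KI)(KI(II))(II(KI)S)(SK(IK)(KI(SS))(KI(KI)(K(KK))))
  step 1: K(KI(II))(KI(KI(II)))(II(KI)S)(SK(IK)(KI(SS))(KI(KI)(K(KK))))
  step 2: KI(II)(II(KI)S)(SK(IK)(KI(SS))(KI(KI)(K(KK))))
  step 3: I(II(KI)S)(SK(IK)(KI(SS))(KI(KI)(K(KK))))
  step 4: II(KI)S(SK(IK)(KI(SS))(KI(KI)(K(KK))))
  step 5: I(KI)S(SK(IK)(KI(SS))(KI(KI)(K(KK))))
  step 6: KIS(SK(IK)(KI(SS))(KI(KI)(K(KK))))
  step 7: I(SK(IK)(KI(SS))(KI(KI)(K(KK))))
  step 8: SK(IK)(KI(SS))(KI(KI)(K(KK)))
  step 9: K(KI(SS))(IK(KI(SS)))(KI(KI)(K(KK)))
  step 10: KI(SS)(KI(KI)(K(KK)))
  step 11: I(KI(KI)(K(KK)))
  step 12: KI(KI)(K(KK))
  step 13: I(K(KK))
  step 14: K(KK)

Term B:
  start: SI(IK(IK)K)
  step 1: SI(K(IK)K)
  step 2: SI(IK)
  step 3: SIK

Answer: DIFFERENT — A ⇓ K(KK), B ⇓ SIK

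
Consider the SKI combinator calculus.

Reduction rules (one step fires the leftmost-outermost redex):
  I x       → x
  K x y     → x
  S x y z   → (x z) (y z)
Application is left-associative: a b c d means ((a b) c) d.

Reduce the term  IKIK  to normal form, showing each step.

  start: IKIK
  [1] KIK
  [2] I

Answer: normal form = I  (in 2 steps)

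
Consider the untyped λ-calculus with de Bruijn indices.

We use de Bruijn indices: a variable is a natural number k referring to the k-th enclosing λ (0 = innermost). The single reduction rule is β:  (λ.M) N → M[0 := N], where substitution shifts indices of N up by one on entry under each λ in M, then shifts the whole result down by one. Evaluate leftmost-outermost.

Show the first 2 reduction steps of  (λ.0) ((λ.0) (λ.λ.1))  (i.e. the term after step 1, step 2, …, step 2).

  start: (λ.0) ((λ.0) (λ.λ.1))
  [1] (λ.0) (λ.λ.1)
  [2] λ.λ.1

Answer: after 2 steps: λ.λ.1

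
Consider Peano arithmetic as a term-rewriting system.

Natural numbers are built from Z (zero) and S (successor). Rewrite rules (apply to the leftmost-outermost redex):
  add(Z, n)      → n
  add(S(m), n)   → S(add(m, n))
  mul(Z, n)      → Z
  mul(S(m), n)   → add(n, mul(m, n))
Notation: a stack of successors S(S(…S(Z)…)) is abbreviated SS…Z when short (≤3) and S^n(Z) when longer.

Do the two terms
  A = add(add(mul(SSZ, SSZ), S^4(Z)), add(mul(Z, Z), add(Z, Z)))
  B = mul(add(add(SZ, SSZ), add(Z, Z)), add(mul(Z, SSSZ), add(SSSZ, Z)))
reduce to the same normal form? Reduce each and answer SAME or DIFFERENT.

Term A:
  start: add(add(mul(SSZ, SSZ), S^4(Z)), add(mul(Z, Z), add(Z, Z)))
  step 1: add(add(add(SSZ, mul(SZ, SSZ)), S^4(Z)), add(mul(Z, Z), add(Z, Z)))
  step 2: add(add(S(add(SZ, mul(SZ, SSZ))), S^4(Z)), add(mul(Z, Z), add(Z, Z)))
  step 3: add(S(add(add(SZ, mul(SZ, SSZ)), S^4(Z))), add(mul(Z, Z), add(Z, Z)))
  step 4: S(add(add(add(SZ, mul(SZ, SSZ)), S^4(Z)), add(mul(Z, Z), add(Z, Z))))
  step 5: S(add(add(S(add(Z, mul(SZ, SSZ))), S^4(Z)), add(mul(Z, Z), add(Z, Z))))
  step 6: S(add(S(add(add(Z, mul(SZ, SSZ)), S^4(Z))), add(mul(Z, Z), add(Z, Z))))
  step 7: S(S(add(add(add(Z, mul(SZ, SSZ)), S^4(Z)), add(mul(Z, Z), add(Z, Z)))))
  step 8: S(S(add(add(mul(SZ, SSZ), S^4(Z)), add(mul(Z, Z), add(Z, Z)))))
  step 9: S(S(add(add(add(SSZ, mul(Z, SSZ)), S^4(Z)), add(mul(Z, Z), add(Z, Z)))))
  step 10: S(S(add(add(S(add(SZ, mul(Z, SSZ))), S^4(Z)), add(mul(Z, Z), add(Z, Z)))))
  step 11: S(S(add(S(add(add(SZ, mul(Z, SSZ)), S^4(Z))), add(mul(Z, Z), add(Z, Z)))))
  step 12: S(S(S(add(add(add(SZ, mul(Z, SSZ)), S^4(Z)), add(mul(Z, Z), add(Z, Z))))))
  step 13: S(S(S(add(add(S(add(Z, mul(Z, SSZ))), S^4(Z)), add(mul(Z, Z), add(Z, Z))))))
  step 14: S(S(S(add(S(add(add(Z, mul(Z, SSZ)), S^4(Z))), add(mul(Z, Z), add(Z, Z))))))
  step 15: S(S(S(S(add(add(add(Z, mul(Z, SSZ)), S^4(Z)), add(mul(Z, Z), add(Z, Z)))))))
  step 16: S(S(S(S(add(add(mul(Z, SSZ), S^4(Z)), add(mul(Z, Z), add(Z, Z)))))))
  step 17: S(S(S(S(add(add(Z, S^4(Z)), add(mul(Z, Z), add(Z, Z)))))))
  step 18: S(S(S(S(add(S^4(Z), add(mul(Z, Z), add(Z, Z)))))))
  step 19: S(S(S(S(S(add(SSSZ, add(mul(Z, Z), add(Z, Z))))))))
  step 20: S(S(S(S(S(S(add(SSZ, add(mul(Z, Z), add(Z, Z)))))))))
  step 21: S(S(S(S(S(S(S(add(SZ, add(mul(Z, Z), add(Z, Z))))))))))
  step 22: S(S(S(S(S(S(S(S(add(Z, add(mul(Z, Z), add(Z, Z)))))))))))
  step 23: S(S(S(S(S(S(S(S(add(mul(Z, Z), add(Z, Z))))))))))
  step 24: S(S(S(S(S(S(S(S(add(Z, add(Z, Z))))))))))
  step 25: S(S(S(S(S(S(S(S(add(Z, Z)))))))))
  step 26: S^8(Z)

Term B:
  start: mul(add(add(SZ, SSZ), add(Z, Z)), add(mul(Z, SSSZ), add(SSSZ, Z)))
  step 1: mul(add(S(add(Z, SSZ)), add(Z, Z)), add(mul(Z, SSSZ), add(SSSZ, Z)))
  step 2: mul(S(add(add(Z, SSZ), add(Z, Z))), add(mul(Z, SSSZ), add(SSSZ, Z)))
  step 3: add(add(mul(Z, SSSZ), add(SSSZ, Z)), mul(add(add(Z, SSZ), add(Z, Z)), add(mul(Z, SSSZ), add(SSSZ, Z))))
  step 4: add(add(Z, add(SSSZ, Z)), mul(add(add(Z, SSZ), add(Z, Z)), add(mul(Z, SSSZ), add(SSSZ, Z))))
  step 5: add(add(SSSZ, Z), mul(add(add(Z, SSZ), add(Z, Z)), add(mul(Z, SSSZ), add(SSSZ, Z))))
  step 6: add(S(add(SSZ, Z)), mul(add(add(Z, SSZ), add(Z, Z)), add(mul(Z, SSSZ), add(SSSZ, Z))))
  step 7: S(add(add(SSZ, Z), mul(add(add(Z, SSZ), add(Z, Z)), add(mul(Z, SSSZ), add(SSSZ, Z)))))
  step 8: S(add(S(add(SZ, Z)), mul(add(add(Z, SSZ), add(Z, Z)), add(mul(Z, SSSZ), add(SSSZ, Z)))))
  step 9: S(S(add(add(SZ, Z), mul(add(add(Z, SSZ), add(Z, Z)), add(mul(Z, SSSZ), add(SSSZ, Z))))))
  step 10: S(S(add(S(add(Z, Z)), mul(add(add(Z, SSZ), add(Z, Z)), add(mul(Z, SSSZ), add(SSSZ, Z))))))
  step 11: S(S(S(add(add(Z, Z), mul(add(add(Z, SSZ), add(Z, Z)), add(mul(Z, SSSZ), add(SSSZ, Z)))))))
  step 12: S(S(S(add(Z, mul(add(add(Z, SSZ), add(Z, Z)), add(mul(Z, SSSZ), add(SSSZ, Z)))))))
  step 13: S(S(S(mul(add(add(Z, SSZ), add(Z, Z)), add(mul(Z, SSSZ), add(SSSZ, Z))))))
  step 14: S(S(S(mul(add(SSZ, add(Z, Z)), add(mul(Z, SSSZ), add(SSSZ, Z))))))
  step 15: S(S(S(mul(S(add(SZ, add(Z, Z))), add(mul(Z, SSSZ), add(SSSZ, Z))))))
  step 16: S(S(S(add(add(mul(Z, SSSZ), add(SSSZ, Z)), mul(add(SZ, add(Z, Z)), add(mul(Z, SSSZ), add(SSSZ, Z)))))))
  step 17: S(S(S(add(add(Z, add(SSSZ, Z)), mul(add(SZ, add(Z, Z)), add(mul(Z, SSSZ), add(SSSZ, Z)))))))
  step 18: S(S(S(add(add(SSSZ, Z), mul(add(SZ, add(Z, Z)), add(mul(Z, SSSZ), add(SSSZ, Z)))))))
  step 19: S(S(S(add(S(add(SSZ, Z)), mul(add(SZ, add(Z, Z)), add(mul(Z, SSSZ), add(SSSZ, Z)))))))
  step 20: S(S(S(S(add(add(SSZ, Z), mul(add(SZ, add(Z, Z)), add(mul(Z, SSSZ), add(SSSZ, Z))))))))
  step 21: S(S(S(S(add(S(add(SZ, Z)), mul(add(SZ, add(Z, Z)), add(mul(Z, SSSZ), add(SSSZ, Z))))))))
  step 22: S(S(S(S(S(add(add(SZ, Z), mul(add(SZ, add(Z, Z)), add(mul(Z, SSSZ), add(SSSZ, Z)))))))))
  step 23: S(S(S(S(S(add(S(add(Z, Z)), mul(add(SZ, add(Z, Z)), add(mul(Z, SSSZ), add(SSSZ, Z)))))))))
  step 24: S(S(S(S(S(S(add(add(Z, Z), mul(add(SZ, add(Z, Z)), add(mul(Z, SSSZ), add(SSSZ, Z))))))))))
  step 25: S(S(S(S(S(S(add(Z, mul(add(SZ, add(Z, Z)), add(mul(Z, SSSZ), add(SSSZ, Z))))))))))
  step 26: S(S(S(S(S(S(mul(add(SZ, add(Z, Z)), add(mul(Z, SSSZ), add(SSSZ, Z)))))))))
  step 27: S(S(S(S(S(S(mul(S(add(Z, add(Z, Z))), add(mul(Z, SSSZ), add(SSSZ, Z)))))))))
  step 28: S(S(S(S(S(S(add(add(mul(Z, SSSZ), add(SSSZ, Z)), mul(add(Z, add(Z, Z)), add(mul(Z, SSSZ), add(SSSZ, Z))))))))))
  step 29: S(S(S(S(S(S(add(add(Z, add(SSSZ, Z)), mul(add(Z, add(Z, Z)), add(mul(Z, SSSZ), add(SSSZ, Z))))))))))
  step 30: S(S(S(S(S(S(add(add(SSSZ, Z), mul(add(Z, add(Z, Z)), add(mul(Z, SSSZ), add(SSSZ, Z))))))))))
  step 31: S(S(S(S(S(S(add(S(add(SSZ, Z)), mul(add(Z, add(Z, Z)), add(mul(Z, SSSZ), add(SSSZ, Z))))))))))
  step 32: S(S(S(S(S(S(S(add(add(SSZ, Z), mul(add(Z, add(Z, Z)), add(mul(Z, SSSZ), add(SSSZ, Z)))))))))))
  step 33: S(S(S(S(S(S(S(add(S(add(SZ, Z)), mul(add(Z, add(Z, Z)), add(mul(Z, SSSZ), add(SSSZ, Z)))))))))))
  step 34: S(S(S(S(S(S(S(S(add(add(SZ, Z), mul(add(Z, add(Z, Z)), add(mul(Z, SSSZ), add(SSSZ, Z))))))))))))
  step 35: S(S(S(S(S(S(S(S(add(S(add(Z, Z)), mul(add(Z, add(Z, Z)), add(mul(Z, SSSZ), add(SSSZ, Z))))))))))))
  step 36: S(S(S(S(S(S(S(S(S(add(add(Z, Z), mul(add(Z, add(Z, Z)), add(mul(Z, SSSZ), add(SSSZ, Z)))))))))))))
  step 37: S(S(S(S(S(S(S(S(S(add(Z, mul(add(Z, add(Z, Z)), add(mul(Z, SSSZ), add(SSSZ, Z)))))))))))))
  step 38: S(S(S(S(S(S(S(S(S(mul(add(Z, add(Z, Z)), add(mul(Z, SSSZ), add(SSSZ, Z))))))))))))
  step 39: S(S(S(S(S(S(S(S(S(mul(add(Z, Z), add(mul(Z, SSSZ), add(SSSZ, Z))))))))))))
  step 40: S(S(S(S(S(S(S(S(S(mul(Z, add(mul(Z, SSSZ), add(SSSZ, Z))))))))))))
  step 41: S^9(Z)

Answer: DIFFERENT — A ⇓ S^8(Z), B ⇓ S^9(Z)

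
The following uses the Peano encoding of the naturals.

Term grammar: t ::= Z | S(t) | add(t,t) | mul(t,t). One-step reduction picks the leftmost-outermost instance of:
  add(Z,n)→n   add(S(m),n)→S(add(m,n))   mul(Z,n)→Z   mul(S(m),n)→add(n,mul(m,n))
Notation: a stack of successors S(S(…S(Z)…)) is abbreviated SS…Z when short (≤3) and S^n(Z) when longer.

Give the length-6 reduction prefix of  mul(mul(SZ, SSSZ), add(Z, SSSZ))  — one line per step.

Answer: after 6 steps: S(S(add(SZ, mul(add(SSZ, mul(Z, SSSZ)), add(Z, SSSZ)))))

Working:
  start: mul(mul(SZ, SSSZ), add(Z, SSSZ))
  [1] mul(add(SSSZ, mul(Z, SSSZ)), add(Z, SSSZ))
  [2] mul(S(add(SSZ, mul(Z, SSSZ))), add(Z, SSSZ))
  [3] add(add(Z, SSSZ), mul(add(SSZ, mul(Z, SSSZ)), add(Z, SSSZ)))
  [4] add(SSSZ, mul(add(SSZ, mul(Z, SSSZ)), add(Z, SSSZ)))
  [5] S(add(SSZ, mul(add(SSZ, mul(Z, SSSZ)), add(Z, SSSZ))))
  [6] S(S(add(SZ, mul(add(SSZ, mul(Z, SSSZ)), add(Z, SSSZ)))))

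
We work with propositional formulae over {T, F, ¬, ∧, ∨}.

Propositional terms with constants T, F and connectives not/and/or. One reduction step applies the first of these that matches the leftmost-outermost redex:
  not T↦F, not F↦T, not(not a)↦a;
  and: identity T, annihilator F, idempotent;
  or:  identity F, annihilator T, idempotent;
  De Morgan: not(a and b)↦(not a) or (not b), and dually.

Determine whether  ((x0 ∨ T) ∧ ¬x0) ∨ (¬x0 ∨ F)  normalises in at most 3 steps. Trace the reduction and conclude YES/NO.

  start: ((x0 ∨ T) ∧ ¬x0) ∨ (¬x0 ∨ F)
  step 1: (T ∧ ¬x0) ∨ (¬x0 ∨ F)
  step 2: ¬x0 ∨ (¬x0 ∨ F)
  step 3: ¬x0 ∨ ¬x0

Answer: NO — after 3 steps the term is ¬x0 ∨ ¬x0, not yet normal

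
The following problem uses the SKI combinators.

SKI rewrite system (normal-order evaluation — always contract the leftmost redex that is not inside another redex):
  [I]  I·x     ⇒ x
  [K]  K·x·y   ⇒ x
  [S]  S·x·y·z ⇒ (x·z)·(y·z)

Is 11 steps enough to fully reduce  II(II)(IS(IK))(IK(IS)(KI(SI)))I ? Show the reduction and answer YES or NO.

  start: II(II)(IS(IK))(IK(IS)(KI(SI)))I
  step 1: I(II)(IS(IK))(IK(IS)(KI(SI)))I
  step 2: II(IS(IK))(IK(IS)(KI(SI)))I
  step 3: I(IS(IK))(IK(IS)(KI(SI)))I
  step 4: IS(IK)(IK(IS)(KI(SI)))I
  step 5: S(IK)(IK(IS)(KI(SI)))I
  step 6: IKI(IK(IS)(KI(SI))I)
  step 7: KI(IK(IS)(KI(SI))I)
  step 8: I

Answer: YES — reaches normal form I in 8 ≤ 11 steps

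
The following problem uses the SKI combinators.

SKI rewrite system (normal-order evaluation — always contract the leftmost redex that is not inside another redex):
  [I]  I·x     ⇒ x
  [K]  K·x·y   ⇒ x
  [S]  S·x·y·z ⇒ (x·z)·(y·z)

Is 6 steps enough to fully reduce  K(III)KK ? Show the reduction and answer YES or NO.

Answer: YES — reaches normal form K in 4 ≤ 6 steps

Working:
  start: K(III)KK
  →1  IIIK
  →2  IIK
  →3  IK
  →4  K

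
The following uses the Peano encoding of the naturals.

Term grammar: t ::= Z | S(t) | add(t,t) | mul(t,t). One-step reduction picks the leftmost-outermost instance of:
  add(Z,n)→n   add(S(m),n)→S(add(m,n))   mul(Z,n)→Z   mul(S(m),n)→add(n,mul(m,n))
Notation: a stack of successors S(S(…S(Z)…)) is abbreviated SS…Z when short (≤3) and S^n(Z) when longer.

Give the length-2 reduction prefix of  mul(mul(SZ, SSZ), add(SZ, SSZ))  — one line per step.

  start: mul(mul(SZ, SSZ), add(SZ, SSZ))
  step 1: mul(add(SSZ, mul(Z, SSZ)), add(SZ, SSZ))
  step 2: mul(S(add(SZ, mul(Z, SSZ))), add(SZ, SSZ))

Answer: after 2 steps: mul(S(add(SZ, mul(Z, SSZ))), add(SZ, SSZ))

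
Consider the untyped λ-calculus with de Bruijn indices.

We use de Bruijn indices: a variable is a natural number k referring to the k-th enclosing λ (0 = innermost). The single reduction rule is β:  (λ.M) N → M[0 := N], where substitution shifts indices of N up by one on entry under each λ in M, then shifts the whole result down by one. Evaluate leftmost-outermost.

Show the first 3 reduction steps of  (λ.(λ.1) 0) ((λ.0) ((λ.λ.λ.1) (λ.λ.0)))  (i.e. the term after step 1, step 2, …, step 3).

  start: (λ.(λ.1) 0) ((λ.0) ((λ.λ.λ.1) (λ.λ.0)))
  →1  (λ.(λ.0) ((λ.λ.λ.1) (λ.λ.0))) ((λ.0) ((λ.λ.λ.1) (λ.λ.0)))
  →2  (λ.0) ((λ.λ.λ.1) (λ.λ.0))
  →3  (λ.λ.λ.1) (λ.λ.0)

Answer: after 3 steps: (λ.λ.λ.1) (λ.λ.0)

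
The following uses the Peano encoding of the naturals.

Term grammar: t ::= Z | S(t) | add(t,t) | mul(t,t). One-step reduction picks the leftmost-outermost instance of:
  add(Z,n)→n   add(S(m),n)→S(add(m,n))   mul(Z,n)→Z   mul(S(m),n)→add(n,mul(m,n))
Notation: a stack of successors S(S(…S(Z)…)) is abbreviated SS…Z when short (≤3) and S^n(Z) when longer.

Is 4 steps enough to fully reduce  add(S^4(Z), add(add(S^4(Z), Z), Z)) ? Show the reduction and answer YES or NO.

Answer: NO — after 4 steps the term is S(S(S(S(add(Z, add(add(S^4(Z), Z), Z)))))), not yet normal

Working:
  start: add(S^4(Z), add(add(S^4(Z), Z), Z))
  step 1: S(add(SSSZ, add(add(S^4(Z), Z), Z)))
  step 2: S(S(add(SSZ, add(add(S^4(Z), Z), Z))))
  step 3: S(S(S(add(SZ, add(add(S^4(Z), Z), Z)))))
  step 4: S(S(S(S(add(Z, add(add(S^4(Z), Z), Z))))))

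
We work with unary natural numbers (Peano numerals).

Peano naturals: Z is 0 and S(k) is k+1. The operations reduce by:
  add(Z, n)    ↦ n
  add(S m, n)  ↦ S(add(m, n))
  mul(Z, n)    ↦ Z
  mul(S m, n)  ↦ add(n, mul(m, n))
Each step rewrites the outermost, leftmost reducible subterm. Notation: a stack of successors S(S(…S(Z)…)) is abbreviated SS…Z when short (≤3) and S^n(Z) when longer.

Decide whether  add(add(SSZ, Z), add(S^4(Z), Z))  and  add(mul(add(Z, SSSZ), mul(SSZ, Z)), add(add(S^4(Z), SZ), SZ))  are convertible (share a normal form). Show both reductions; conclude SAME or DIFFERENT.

Answer: SAME — A ⇓ S^6(Z), B ⇓ S^6(Z)

Working:
Term A:
  start: add(add(SSZ, Z), add(S^4(Z), Z))
  step 1: add(S(add(SZ, Z)), add(S^4(Z), Z))
  step 2: S(add(add(SZ, Z), add(S^4(Z), Z)))
  step 3: S(add(S(add(Z, Z)), add(S^4(Z), Z)))
  step 4: S(S(add(add(Z, Z), add(S^4(Z), Z))))
  step 5: S(S(add(Z, add(S^4(Z), Z))))
  step 6: S(S(add(S^4(Z), Z)))
  step 7: S(S(S(add(SSSZ, Z))))
  step 8: S(S(S(S(add(SSZ, Z)))))
  step 9: S(S(S(S(S(add(SZ, Z))))))
  step 10: S(S(S(S(S(S(add(Z, Z)))))))
  step 11: S^6(Z)

Term B:
  start: add(mul(add(Z, SSSZ), mul(SSZ, Z)), add(add(S^4(Z), SZ), SZ))
  step 1: add(mul(SSSZ, mul(SSZ, Z)), add(add(S^4(Z), SZ), SZ))
  step 2: add(add(mul(SSZ, Z), mul(SSZ, mul(SSZ, Z))), add(add(S^4(Z), SZ), SZ))
  step 3: add(add(add(Z, mul(SZ, Z)), mul(SSZ, mul(SSZ, Z))), add(add(S^4(Z), SZ), SZ))
  step 4: add(add(mul(SZ, Z), mul(SSZ, mul(SSZ, Z))), add(add(S^4(Z), SZ), SZ))
  step 5: add(add(add(Z, mul(Z, Z)), mul(SSZ, mul(SSZ, Z))), add(add(S^4(Z), SZ), SZ))
  step 6: add(add(mul(Z, Z), mul(SSZ, mul(SSZ, Z))), add(add(S^4(Z), SZ), SZ))
  step 7: add(add(Z, mul(SSZ, mul(SSZ, Z))), add(add(S^4(Z), SZ), SZ))
  step 8: add(mul(SSZ, mul(SSZ, Z)), add(add(S^4(Z), SZ), SZ))
  step 9: add(add(mul(SSZ, Z), mul(SZ, mul(SSZ, Z))), add(add(S^4(Z), SZ), SZ))
  step 10: add(add(add(Z, mul(SZ, Z)), mul(SZ, mul(SSZ, Z))), add(add(S^4(Z), SZ), SZ))
  step 11: add(add(mul(SZ, Z), mul(SZ, mul(SSZ, Z))), add(add(S^4(Z), SZ), SZ))
  step 12: add(add(add(Z, mul(Z, Z)), mul(SZ, mul(SSZ, Z))), add(add(S^4(Z), SZ), SZ))
  step 13: add(add(mul(Z, Z), mul(SZ, mul(SSZ, Z))), add(add(S^4(Z), SZ), SZ))
  step 14: add(add(Z, mul(SZ, mul(SSZ, Z))), add(add(S^4(Z), SZ), SZ))
  step 15: add(mul(SZ, mul(SSZ, Z)), add(add(S^4(Z), SZ), SZ))
  step 16: add(add(mul(SSZ, Z), mul(Z, mul(SSZ, Z))), add(add(S^4(Z), SZ), SZ))
  step 17: add(add(add(Z, mul(SZ, Z)), mul(Z, mul(SSZ, Z))), add(add(S^4(Z), SZ), SZ))
  step 18: add(add(mul(SZ, Z), mul(Z, mul(SSZ, Z))), add(add(S^4(Z), SZ), SZ))
  step 19: add(add(add(Z, mul(Z, Z)), mul(Z, mul(SSZ, Z))), add(add(S^4(Z), SZ), SZ))
  step 20: add(add(mul(Z, Z), mul(Z, mul(SSZ, Z))), add(add(S^4(Z), SZ), SZ))
  step 21: add(add(Z, mul(Z, mul(SSZ, Z))), add(add(S^4(Z), SZ), SZ))
  step 22: add(mul(Z, mul(SSZ, Z)), add(add(S^4(Z), SZ), SZ))
  step 23: add(Z, add(add(S^4(Z), SZ), SZ))
  step 24: add(add(S^4(Z), SZ), SZ)
  step 25: add(S(add(SSSZ, SZ)), SZ)
  step 26: S(add(add(SSSZ, SZ), SZ))
  step 27: S(add(S(add(SSZ, SZ)), SZ))
  step 28: S(S(add(add(SSZ, SZ), SZ)))
  step 29: S(S(add(S(add(SZ, SZ)), SZ)))
  step 30: S(S(S(add(add(SZ, SZ), SZ))))
  step 31: S(S(S(add(S(add(Z, SZ)), SZ))))
  step 32: S(S(S(S(add(add(Z, SZ), SZ)))))
  step 33: S(S(S(S(add(SZ, SZ)))))
  step 34: S(S(S(S(S(add(Z, SZ))))))
  step 35: S^6(Z)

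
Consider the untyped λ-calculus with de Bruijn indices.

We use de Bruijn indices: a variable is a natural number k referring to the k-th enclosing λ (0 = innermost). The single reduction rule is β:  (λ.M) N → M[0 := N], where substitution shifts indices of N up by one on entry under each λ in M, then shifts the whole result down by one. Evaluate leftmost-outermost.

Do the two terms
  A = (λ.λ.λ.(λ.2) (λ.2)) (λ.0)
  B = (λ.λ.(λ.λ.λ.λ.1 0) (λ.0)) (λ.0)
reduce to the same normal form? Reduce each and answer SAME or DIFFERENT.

Answer: DIFFERENT — A ⇓ λ.λ.1, B ⇓ λ.λ.λ.λ.1 0

Reduction:
Term A:
  start: (λ.λ.λ.(λ.2) (λ.2)) (λ.0)
  step 1: λ.λ.(λ.2) (λ.2)
  step 2: λ.λ.1

Term B:
  start: (λ.λ.(λ.λ.λ.λ.1 0) (λ.0)) (λ.0)
  step 1: λ.(λ.λ.λ.λ.1 0) (λ.0)
  step 2: λ.λ.λ.λ.1 0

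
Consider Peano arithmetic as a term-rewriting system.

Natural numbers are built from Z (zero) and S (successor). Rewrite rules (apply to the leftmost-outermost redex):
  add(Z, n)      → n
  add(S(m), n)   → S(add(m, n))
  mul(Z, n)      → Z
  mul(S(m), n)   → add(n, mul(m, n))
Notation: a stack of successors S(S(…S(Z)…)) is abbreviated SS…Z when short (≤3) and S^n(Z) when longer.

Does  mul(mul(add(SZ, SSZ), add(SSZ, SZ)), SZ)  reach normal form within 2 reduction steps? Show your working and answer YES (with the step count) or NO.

  start: mul(mul(add(SZ, SSZ), add(SSZ, SZ)), SZ)
  →1  mul(mul(S(add(Z, SSZ)), add(SSZ, SZ)), SZ)
  →2  mul(add(add(SSZ, SZ), mul(add(Z, SSZ), add(SSZ, SZ))), SZ)

Answer: NO — after 2 steps the term is mul(add(add(SSZ, SZ), mul(add(Z, SSZ), add(SSZ, SZ))), SZ), not yet normal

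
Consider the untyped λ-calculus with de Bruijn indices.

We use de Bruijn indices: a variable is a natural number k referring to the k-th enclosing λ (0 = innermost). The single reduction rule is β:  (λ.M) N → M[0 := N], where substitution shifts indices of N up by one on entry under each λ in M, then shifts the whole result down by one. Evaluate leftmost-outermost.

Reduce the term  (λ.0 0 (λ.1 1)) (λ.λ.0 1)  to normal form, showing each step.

  start: (λ.0 0 (λ.1 1)) (λ.λ.0 1)
  step 1: (λ.λ.0 1) (λ.λ.0 1) (λ.(λ.λ.0 1) (λ.λ.0 1))
  step 2: (λ.0 (λ.λ.0 1)) (λ.(λ.λ.0 1) (λ.λ.0 1))
  step 3: (λ.(λ.λ.0 1) (λ.λ.0 1)) (λ.λ.0 1)
  step 4: (λ.λ.0 1) (λ.λ.0 1)
  step 5: λ.0 (λ.λ.0 1)

Answer: normal form = λ.0 (λ.λ.0 1)  (in 5 steps)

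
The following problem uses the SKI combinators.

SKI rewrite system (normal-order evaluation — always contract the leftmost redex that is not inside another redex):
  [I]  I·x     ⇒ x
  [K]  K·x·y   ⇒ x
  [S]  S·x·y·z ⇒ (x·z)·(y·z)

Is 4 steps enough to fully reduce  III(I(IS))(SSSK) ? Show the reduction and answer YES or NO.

  start: III(I(IS))(SSSK)
  [1] II(I(IS))(SSSK)
  [2] I(I(IS))(SSSK)
  [3] I(IS)(SSSK)
  [4] IS(SSSK)

Answer: NO — after 4 steps the term is IS(SSSK), not yet normal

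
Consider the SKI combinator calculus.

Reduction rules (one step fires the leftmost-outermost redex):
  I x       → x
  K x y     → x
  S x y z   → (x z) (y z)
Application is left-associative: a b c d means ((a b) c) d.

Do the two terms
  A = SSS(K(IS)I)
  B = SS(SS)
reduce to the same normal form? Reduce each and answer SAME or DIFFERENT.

Answer: SAME — A ⇓ SS(SS), B ⇓ SS(SS)

Derivation:
Term A:
  start: SSS(K(IS)I)
  →1  S(K(IS)I)(S(K(IS)I))
  →2  S(IS)(S(K(IS)I))
  →3  SS(S(K(IS)I))
  →4  SS(S(IS))
  →5  SS(SS)

Term B:
  start: SS(SS)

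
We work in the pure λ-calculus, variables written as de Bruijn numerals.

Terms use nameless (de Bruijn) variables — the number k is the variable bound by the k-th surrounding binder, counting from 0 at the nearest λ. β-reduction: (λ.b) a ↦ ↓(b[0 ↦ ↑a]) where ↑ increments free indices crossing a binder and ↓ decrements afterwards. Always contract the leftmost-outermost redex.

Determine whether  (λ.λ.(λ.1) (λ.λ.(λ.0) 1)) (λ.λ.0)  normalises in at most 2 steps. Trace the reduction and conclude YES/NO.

Answer: YES — reaches normal form λ.0 in 2 ≤ 2 steps

Reduction:
  start: (λ.λ.(λ.1) (λ.λ.(λ.0) 1)) (λ.λ.0)
  step 1: λ.(λ.1) (λ.λ.(λ.0) 1)
  step 2: λ.0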